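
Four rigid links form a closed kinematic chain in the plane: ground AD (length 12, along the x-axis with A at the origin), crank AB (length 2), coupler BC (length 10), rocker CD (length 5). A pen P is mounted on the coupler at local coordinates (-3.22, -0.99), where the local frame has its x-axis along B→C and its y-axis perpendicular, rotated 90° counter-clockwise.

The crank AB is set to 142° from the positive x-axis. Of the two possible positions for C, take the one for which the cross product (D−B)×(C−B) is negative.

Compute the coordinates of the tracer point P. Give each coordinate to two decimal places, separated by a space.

A=(0,0), D=(12.00,0)
B = A + 2.00·(cos142°, sin142°) = (-1.5760, 1.2313)
|BD| = 13.6317
circle(B,10.00) ∩ circle(D,5.00): a=9.5668, h=2.9114
  candidates: C₊=(8.2147,3.2667) cross=39.687; C₋=(7.6887,-2.5323) cross=-39.687
  mode - wants cross < 0 → take C=(7.6887,-2.5323) (cross=-39.687)
ex = (C−B)/|BC| = (0.9265,-0.3764); ey = (0.3764,0.9265)
P = B + -3.22·ex + -0.99·ey = (-4.9319,1.5260)

-4.93 1.53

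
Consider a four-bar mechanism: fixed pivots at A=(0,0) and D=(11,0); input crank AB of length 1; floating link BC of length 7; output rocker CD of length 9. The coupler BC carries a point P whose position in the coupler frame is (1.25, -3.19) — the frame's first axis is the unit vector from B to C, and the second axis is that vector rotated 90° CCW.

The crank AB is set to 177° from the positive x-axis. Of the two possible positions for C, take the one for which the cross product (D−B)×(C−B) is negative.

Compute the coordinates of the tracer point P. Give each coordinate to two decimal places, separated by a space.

A=(0,0), D=(11.00,0)
B = A + 1.00·(cos177°, sin177°) = (-0.9986, 0.0523)
|BD| = 11.9987
circle(B,7.00) ∩ circle(D,9.00): a=4.6659, h=5.2182
  candidates: C₊=(3.6900,5.2501) cross=62.612; C₋=(3.6445,-5.1861) cross=-62.612
  mode - wants cross < 0 → take C=(3.6445,-5.1861) (cross=-62.612)
ex = (C−B)/|BC| = (0.6633,-0.7484); ey = (0.7484,0.6633)
P = B + 1.25·ex + -3.19·ey = (-2.5568,-2.9990)

-2.56 -3.00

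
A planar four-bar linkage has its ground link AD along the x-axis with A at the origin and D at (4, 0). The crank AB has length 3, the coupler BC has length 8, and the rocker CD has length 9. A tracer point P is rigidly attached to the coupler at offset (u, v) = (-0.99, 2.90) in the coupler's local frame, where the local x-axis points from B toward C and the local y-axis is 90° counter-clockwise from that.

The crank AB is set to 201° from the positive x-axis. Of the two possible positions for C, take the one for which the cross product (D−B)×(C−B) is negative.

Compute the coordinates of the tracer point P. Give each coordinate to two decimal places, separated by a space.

A=(0,0), D=(4.00,0)
B = A + 3.00·(cos201°, sin201°) = (-2.8007, -1.0751)
|BD| = 6.8852
circle(B,8.00) ∩ circle(D,9.00): a=2.2081, h=7.6892
  candidates: C₊=(-1.8204,6.8646) cross=52.942; C₋=(0.5809,-8.3252) cross=-52.942
  mode - wants cross < 0 → take C=(0.5809,-8.3252) (cross=-52.942)
ex = (C−B)/|BC| = (0.4227,-0.9063); ey = (0.9063,0.4227)
P = B + -0.99·ex + 2.90·ey = (-0.5910,1.0479)

-0.59 1.05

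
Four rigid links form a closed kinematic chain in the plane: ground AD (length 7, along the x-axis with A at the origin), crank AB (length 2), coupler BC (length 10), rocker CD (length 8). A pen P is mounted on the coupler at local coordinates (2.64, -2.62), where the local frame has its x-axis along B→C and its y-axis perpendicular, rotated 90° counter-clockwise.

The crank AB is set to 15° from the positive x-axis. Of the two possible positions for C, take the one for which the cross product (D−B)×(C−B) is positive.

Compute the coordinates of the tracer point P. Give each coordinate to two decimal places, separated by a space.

5.65 0.64

A=(0,0), D=(7.00,0)
B = A + 2.00·(cos15°, sin15°) = (1.9319, 0.5176)
|BD| = 5.0945
circle(B,10.00) ∩ circle(D,8.00): a=6.0805, h=7.9390
  candidates: C₊=(8.7875,7.7977) cross=40.445; C₋=(7.1742,-7.9981) cross=-40.445
  mode + wants cross > 0 → take C=(8.7875,7.7977) (cross=40.445)
ex = (C−B)/|BC| = (0.6856,0.7280); ey = (-0.7280,0.6856)
P = B + 2.64·ex + -2.62·ey = (5.6491,0.6434)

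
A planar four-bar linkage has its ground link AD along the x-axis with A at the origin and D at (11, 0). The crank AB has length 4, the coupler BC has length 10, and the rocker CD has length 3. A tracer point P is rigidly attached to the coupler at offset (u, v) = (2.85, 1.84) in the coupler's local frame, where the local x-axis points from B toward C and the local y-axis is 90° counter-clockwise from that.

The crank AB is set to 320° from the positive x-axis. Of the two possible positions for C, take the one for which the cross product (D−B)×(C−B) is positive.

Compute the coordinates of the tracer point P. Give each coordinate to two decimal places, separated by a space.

4.42 0.54

A=(0,0), D=(11.00,0)
B = A + 4.00·(cos320°, sin320°) = (3.0642, -2.5712)
|BD| = 8.3419
circle(B,10.00) ∩ circle(D,3.00): a=9.6253, h=2.7116
  candidates: C₊=(11.3851,2.9752) cross=22.620; C₋=(13.0567,-2.1840) cross=-22.620
  mode + wants cross > 0 → take C=(11.3851,2.9752) (cross=22.620)
ex = (C−B)/|BC| = (0.8321,0.5546); ey = (-0.5546,0.8321)
P = B + 2.85·ex + 1.84·ey = (4.4151,0.5406)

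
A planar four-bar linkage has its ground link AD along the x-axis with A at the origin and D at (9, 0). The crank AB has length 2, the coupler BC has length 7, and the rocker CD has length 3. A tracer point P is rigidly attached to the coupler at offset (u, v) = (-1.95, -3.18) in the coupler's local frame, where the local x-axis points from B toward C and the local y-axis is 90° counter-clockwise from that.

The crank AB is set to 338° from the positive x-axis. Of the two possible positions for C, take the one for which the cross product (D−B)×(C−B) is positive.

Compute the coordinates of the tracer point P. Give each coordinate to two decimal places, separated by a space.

1.78 -4.48

A=(0,0), D=(9.00,0)
B = A + 2.00·(cos338°, sin338°) = (1.8544, -0.7492)
|BD| = 7.1848
circle(B,7.00) ∩ circle(D,3.00): a=6.3761, h=2.8889
  candidates: C₊=(7.8944,2.7888) cross=20.756; C₋=(8.4969,-2.9575) cross=-20.756
  mode + wants cross > 0 → take C=(7.8944,2.7888) (cross=20.756)
ex = (C−B)/|BC| = (0.8629,0.5054); ey = (-0.5054,0.8629)
P = B + -1.95·ex + -3.18·ey = (1.7791,-4.4787)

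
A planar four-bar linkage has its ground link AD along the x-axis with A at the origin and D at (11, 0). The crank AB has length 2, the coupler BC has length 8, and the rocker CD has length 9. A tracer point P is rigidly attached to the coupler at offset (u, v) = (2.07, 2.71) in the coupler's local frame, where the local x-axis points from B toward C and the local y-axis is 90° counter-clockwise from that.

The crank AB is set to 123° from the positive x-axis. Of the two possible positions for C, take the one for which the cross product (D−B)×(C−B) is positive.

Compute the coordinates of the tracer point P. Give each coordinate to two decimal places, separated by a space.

-1.22 5.08

A=(0,0), D=(11.00,0)
B = A + 2.00·(cos123°, sin123°) = (-1.0893, 1.6773)
|BD| = 12.2051
circle(B,8.00) ∩ circle(D,9.00): a=5.4061, h=5.8969
  candidates: C₊=(5.0760,6.7754) cross=71.973; C₋=(3.4551,-4.9066) cross=-71.973
  mode + wants cross > 0 → take C=(5.0760,6.7754) (cross=71.973)
ex = (C−B)/|BC| = (0.7707,0.6373); ey = (-0.6373,0.7707)
P = B + 2.07·ex + 2.71·ey = (-1.2210,5.0849)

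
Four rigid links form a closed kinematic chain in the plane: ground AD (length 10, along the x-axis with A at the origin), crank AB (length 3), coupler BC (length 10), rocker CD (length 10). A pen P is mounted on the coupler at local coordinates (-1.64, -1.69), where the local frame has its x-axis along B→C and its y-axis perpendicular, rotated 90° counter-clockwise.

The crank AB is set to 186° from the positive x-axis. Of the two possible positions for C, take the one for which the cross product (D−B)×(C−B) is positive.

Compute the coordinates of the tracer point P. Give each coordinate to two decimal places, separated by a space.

-2.71 -2.65

A=(0,0), D=(10.00,0)
B = A + 3.00·(cos186°, sin186°) = (-2.9836, -0.3136)
|BD| = 12.9874
circle(B,10.00) ∩ circle(D,10.00): a=6.4937, h=7.6047
  candidates: C₊=(3.3246,7.4457) cross=98.766; C₋=(3.6918,-7.7593) cross=-98.766
  mode + wants cross > 0 → take C=(3.3246,7.4457) (cross=98.766)
ex = (C−B)/|BC| = (0.6308,0.7759); ey = (-0.7759,0.6308)
P = B + -1.64·ex + -1.69·ey = (-2.7068,-2.6522)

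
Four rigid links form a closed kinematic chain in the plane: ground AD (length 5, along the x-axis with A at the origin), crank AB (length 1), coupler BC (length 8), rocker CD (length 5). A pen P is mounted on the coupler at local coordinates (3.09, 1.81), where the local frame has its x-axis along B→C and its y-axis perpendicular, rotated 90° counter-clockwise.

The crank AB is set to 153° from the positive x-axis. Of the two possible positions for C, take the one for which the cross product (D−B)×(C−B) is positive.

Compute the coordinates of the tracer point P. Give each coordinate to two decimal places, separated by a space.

A=(0,0), D=(5.00,0)
B = A + 1.00·(cos153°, sin153°) = (-0.8910, 0.4540)
|BD| = 5.9085
circle(B,8.00) ∩ circle(D,5.00): a=6.2546, h=4.9880
  candidates: C₊=(5.7283,4.9467) cross=29.472; C₋=(4.9618,-4.9999) cross=-29.472
  mode + wants cross > 0 → take C=(5.7283,4.9467) (cross=29.472)
ex = (C−B)/|BC| = (0.8274,0.5616); ey = (-0.5616,0.8274)
P = B + 3.09·ex + 1.81·ey = (0.6493,3.6869)

0.65 3.69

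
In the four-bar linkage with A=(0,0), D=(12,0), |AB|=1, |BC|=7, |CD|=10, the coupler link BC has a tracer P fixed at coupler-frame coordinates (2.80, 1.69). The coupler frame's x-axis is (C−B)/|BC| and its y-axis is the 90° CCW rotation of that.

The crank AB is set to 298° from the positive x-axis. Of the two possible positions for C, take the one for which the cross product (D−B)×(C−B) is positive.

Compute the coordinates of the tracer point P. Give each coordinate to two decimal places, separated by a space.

A=(0,0), D=(12.00,0)
B = A + 1.00·(cos298°, sin298°) = (0.4695, -0.8829)
|BD| = 11.5643
circle(B,7.00) ∩ circle(D,10.00): a=3.5771, h=6.0170
  candidates: C₊=(3.5767,5.3896) cross=69.583; C₋=(4.4955,-6.6093) cross=-69.583
  mode + wants cross > 0 → take C=(3.5767,5.3896) (cross=69.583)
ex = (C−B)/|BC| = (0.4439,0.8961); ey = (-0.8961,0.4439)
P = B + 2.80·ex + 1.69·ey = (0.1980,2.3763)

0.20 2.38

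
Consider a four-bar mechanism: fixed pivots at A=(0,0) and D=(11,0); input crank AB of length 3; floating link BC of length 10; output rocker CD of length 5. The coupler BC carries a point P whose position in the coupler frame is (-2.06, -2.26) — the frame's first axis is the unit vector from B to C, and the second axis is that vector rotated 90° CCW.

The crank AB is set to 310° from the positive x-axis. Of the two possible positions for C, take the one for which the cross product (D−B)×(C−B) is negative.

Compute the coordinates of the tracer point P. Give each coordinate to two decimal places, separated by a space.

-0.66 -3.93

A=(0,0), D=(11.00,0)
B = A + 3.00·(cos310°, sin310°) = (1.9284, -2.2981)
|BD| = 9.3582
circle(B,10.00) ∩ circle(D,5.00): a=8.6863, h=4.9546
  candidates: C₊=(9.1319,4.6379) cross=46.367; C₋=(11.5654,-4.9679) cross=-46.367
  mode - wants cross < 0 → take C=(11.5654,-4.9679) (cross=-46.367)
ex = (C−B)/|BC| = (0.9637,-0.2670); ey = (0.2670,0.9637)
P = B + -2.06·ex + -2.26·ey = (-0.6602,-3.9261)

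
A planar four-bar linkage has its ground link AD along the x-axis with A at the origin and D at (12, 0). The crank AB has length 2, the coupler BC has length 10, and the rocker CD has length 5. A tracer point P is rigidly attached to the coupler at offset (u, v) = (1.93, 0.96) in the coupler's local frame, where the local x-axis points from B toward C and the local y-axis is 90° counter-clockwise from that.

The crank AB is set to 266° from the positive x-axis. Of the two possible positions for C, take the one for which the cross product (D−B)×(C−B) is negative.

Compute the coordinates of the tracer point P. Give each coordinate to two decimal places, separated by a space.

1.96 -1.52

A=(0,0), D=(12.00,0)
B = A + 2.00·(cos266°, sin266°) = (-0.1395, -1.9951)
|BD| = 12.3024
circle(B,10.00) ∩ circle(D,5.00): a=9.1994, h=3.9206
  candidates: C₊=(8.3023,3.3655) cross=48.233; C₋=(9.5739,-4.3720) cross=-48.233
  mode - wants cross < 0 → take C=(9.5739,-4.3720) (cross=-48.233)
ex = (C−B)/|BC| = (0.9713,-0.2377); ey = (0.2377,0.9713)
P = B + 1.93·ex + 0.96·ey = (1.9634,-1.5214)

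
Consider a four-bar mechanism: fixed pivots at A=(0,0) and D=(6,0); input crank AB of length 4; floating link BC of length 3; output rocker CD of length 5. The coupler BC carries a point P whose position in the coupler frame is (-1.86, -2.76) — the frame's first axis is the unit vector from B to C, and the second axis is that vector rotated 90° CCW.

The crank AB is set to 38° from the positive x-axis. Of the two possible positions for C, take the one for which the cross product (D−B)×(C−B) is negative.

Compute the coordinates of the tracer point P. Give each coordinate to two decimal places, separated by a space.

2.54 5.73

A=(0,0), D=(6.00,0)
B = A + 4.00·(cos38°, sin38°) = (3.1520, 2.4626)
|BD| = 3.7650
circle(B,3.00) ∩ circle(D,5.00): a=-0.2423, h=2.9902
  candidates: C₊=(4.9246,4.8830) cross=11.258; C₋=(1.0129,0.3593) cross=-11.258
  mode - wants cross < 0 → take C=(1.0129,0.3593) (cross=-11.258)
ex = (C−B)/|BC| = (-0.7130,-0.7011); ey = (0.7011,-0.7130)
P = B + -1.86·ex + -2.76·ey = (2.5432,5.7347)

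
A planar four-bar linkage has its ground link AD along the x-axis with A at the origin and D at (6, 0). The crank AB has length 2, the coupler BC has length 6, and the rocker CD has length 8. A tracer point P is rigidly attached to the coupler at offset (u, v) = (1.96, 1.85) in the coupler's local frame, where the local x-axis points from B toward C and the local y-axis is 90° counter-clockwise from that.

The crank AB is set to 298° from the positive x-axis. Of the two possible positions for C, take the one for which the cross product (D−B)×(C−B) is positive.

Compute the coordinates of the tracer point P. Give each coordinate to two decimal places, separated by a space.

A=(0,0), D=(6.00,0)
B = A + 2.00·(cos298°, sin298°) = (0.9389, -1.7659)
|BD| = 5.3603
circle(B,6.00) ∩ circle(D,8.00): a=0.0683, h=5.9996
  candidates: C₊=(-0.9730,3.9213) cross=32.160; C₋=(2.9800,-7.4081) cross=-32.160
  mode + wants cross > 0 → take C=(-0.9730,3.9213) (cross=32.160)
ex = (C−B)/|BC| = (-0.3187,0.9479); ey = (-0.9479,-0.3187)
P = B + 1.96·ex + 1.85·ey = (-1.4392,-0.4976)

-1.44 -0.50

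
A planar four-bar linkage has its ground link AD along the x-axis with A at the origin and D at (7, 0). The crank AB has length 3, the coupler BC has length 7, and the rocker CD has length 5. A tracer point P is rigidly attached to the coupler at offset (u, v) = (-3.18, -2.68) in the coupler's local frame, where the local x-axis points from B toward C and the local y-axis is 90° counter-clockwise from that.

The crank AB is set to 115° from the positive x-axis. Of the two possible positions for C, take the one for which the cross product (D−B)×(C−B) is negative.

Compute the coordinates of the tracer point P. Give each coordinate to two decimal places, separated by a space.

-5.32 3.66

A=(0,0), D=(7.00,0)
B = A + 3.00·(cos115°, sin115°) = (-1.2679, 2.7189)
|BD| = 8.7034
circle(B,7.00) ∩ circle(D,5.00): a=5.7305, h=4.0201
  candidates: C₊=(5.4317,4.7477) cross=34.989; C₋=(2.9200,-2.8902) cross=-34.989
  mode - wants cross < 0 → take C=(2.9200,-2.8902) (cross=-34.989)
ex = (C−B)/|BC| = (0.5983,-0.8013); ey = (0.8013,0.5983)
P = B + -3.18·ex + -2.68·ey = (-5.3178,3.6637)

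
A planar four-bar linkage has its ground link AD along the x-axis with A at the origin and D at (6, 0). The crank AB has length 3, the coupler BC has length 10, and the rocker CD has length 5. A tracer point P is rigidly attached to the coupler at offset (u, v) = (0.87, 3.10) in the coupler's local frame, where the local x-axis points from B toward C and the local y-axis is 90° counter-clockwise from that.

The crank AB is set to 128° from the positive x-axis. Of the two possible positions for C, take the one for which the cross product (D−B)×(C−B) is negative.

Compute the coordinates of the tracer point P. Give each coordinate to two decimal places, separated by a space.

1.00 3.86

A=(0,0), D=(6.00,0)
B = A + 3.00·(cos128°, sin128°) = (-1.8470, 2.3640)
|BD| = 8.1954
circle(B,10.00) ∩ circle(D,5.00): a=8.6734, h=4.9771
  candidates: C₊=(7.8935,4.6276) cross=40.789; C₋=(5.0221,-4.9034) cross=-40.789
  mode - wants cross < 0 → take C=(5.0221,-4.9034) (cross=-40.789)
ex = (C−B)/|BC| = (0.6869,-0.7267); ey = (0.7267,0.6869)
P = B + 0.87·ex + 3.10·ey = (1.0035,3.8612)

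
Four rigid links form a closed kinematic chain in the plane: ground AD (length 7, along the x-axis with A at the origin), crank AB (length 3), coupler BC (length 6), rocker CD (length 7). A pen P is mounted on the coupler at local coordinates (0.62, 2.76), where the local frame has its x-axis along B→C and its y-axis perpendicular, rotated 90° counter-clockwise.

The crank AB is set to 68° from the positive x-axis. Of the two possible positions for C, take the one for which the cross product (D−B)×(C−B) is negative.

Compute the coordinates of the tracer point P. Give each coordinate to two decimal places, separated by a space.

3.84 2.00

A=(0,0), D=(7.00,0)
B = A + 3.00·(cos68°, sin68°) = (1.1238, 2.7816)
|BD| = 6.5013
circle(B,6.00) ∩ circle(D,7.00): a=2.2508, h=5.5618
  candidates: C₊=(5.5378,6.8456) cross=36.159; C₋=(0.7786,-3.2085) cross=-36.159
  mode - wants cross < 0 → take C=(0.7786,-3.2085) (cross=-36.159)
ex = (C−B)/|BC| = (-0.0575,-0.9983); ey = (0.9983,-0.0575)
P = B + 0.62·ex + 2.76·ey = (3.8436,2.0038)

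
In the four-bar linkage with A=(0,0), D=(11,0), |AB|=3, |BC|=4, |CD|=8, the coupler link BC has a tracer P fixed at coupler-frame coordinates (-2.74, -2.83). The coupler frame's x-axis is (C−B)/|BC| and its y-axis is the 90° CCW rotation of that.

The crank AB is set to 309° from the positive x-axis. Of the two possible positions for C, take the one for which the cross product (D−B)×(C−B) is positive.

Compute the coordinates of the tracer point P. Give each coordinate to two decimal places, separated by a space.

3.72 -5.82

A=(0,0), D=(11.00,0)
B = A + 3.00·(cos309°, sin309°) = (1.8880, -2.3314)
|BD| = 9.4056
circle(B,4.00) ∩ circle(D,8.00): a=2.1511, h=3.3723
  candidates: C₊=(3.1360,1.4689) cross=31.719; C₋=(4.8079,-5.0653) cross=-31.719
  mode + wants cross > 0 → take C=(3.1360,1.4689) (cross=31.719)
ex = (C−B)/|BC| = (0.3120,0.9501); ey = (-0.9501,0.3120)
P = B + -2.74·ex + -2.83·ey = (3.7218,-5.8176)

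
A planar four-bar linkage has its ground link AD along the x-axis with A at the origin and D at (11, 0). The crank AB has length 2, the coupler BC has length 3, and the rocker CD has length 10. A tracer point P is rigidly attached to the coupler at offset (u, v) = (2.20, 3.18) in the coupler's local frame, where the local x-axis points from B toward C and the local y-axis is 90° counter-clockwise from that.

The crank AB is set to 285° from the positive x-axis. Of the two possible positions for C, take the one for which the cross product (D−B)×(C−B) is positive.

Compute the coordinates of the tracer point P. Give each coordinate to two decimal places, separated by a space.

A=(0,0), D=(11.00,0)
B = A + 2.00·(cos285°, sin285°) = (0.5176, -1.9319)
|BD| = 10.6589
circle(B,3.00) ∩ circle(D,10.00): a=1.0607, h=2.8062
  candidates: C₊=(1.0522,1.0201) cross=29.911; C₋=(2.0694,-4.4994) cross=-29.911
  mode + wants cross > 0 → take C=(1.0522,1.0201) (cross=29.911)
ex = (C−B)/|BC| = (0.1782,0.9840); ey = (-0.9840,0.1782)
P = B + 2.20·ex + 3.18·ey = (-2.2195,0.7995)

-2.22 0.80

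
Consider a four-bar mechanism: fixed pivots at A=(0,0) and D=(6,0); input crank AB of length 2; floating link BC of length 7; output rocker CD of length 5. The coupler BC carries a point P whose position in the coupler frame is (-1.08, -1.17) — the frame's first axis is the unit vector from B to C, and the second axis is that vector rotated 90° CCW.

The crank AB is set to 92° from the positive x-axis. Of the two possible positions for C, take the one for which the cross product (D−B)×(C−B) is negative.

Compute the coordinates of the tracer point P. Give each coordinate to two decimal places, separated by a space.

A=(0,0), D=(6.00,0)
B = A + 2.00·(cos92°, sin92°) = (-0.0698, 1.9988)
|BD| = 6.3904
circle(B,7.00) ∩ circle(D,5.00): a=5.0730, h=4.8233
  candidates: C₊=(6.2573,4.9934) cross=30.823; C₋=(3.2401,-4.1693) cross=-30.823
  mode - wants cross < 0 → take C=(3.2401,-4.1693) (cross=-30.823)
ex = (C−B)/|BC| = (0.4728,-0.8811); ey = (0.8811,0.4728)
P = B + -1.08·ex + -1.17·ey = (-1.6114,2.3972)

-1.61 2.40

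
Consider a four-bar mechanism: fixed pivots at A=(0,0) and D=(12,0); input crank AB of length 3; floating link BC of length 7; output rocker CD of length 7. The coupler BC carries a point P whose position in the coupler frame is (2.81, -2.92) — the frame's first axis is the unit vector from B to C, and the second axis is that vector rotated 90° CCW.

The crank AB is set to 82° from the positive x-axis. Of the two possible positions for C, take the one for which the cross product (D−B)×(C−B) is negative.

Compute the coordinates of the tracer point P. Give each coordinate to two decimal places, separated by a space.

0.29 -1.08

A=(0,0), D=(12.00,0)
B = A + 3.00·(cos82°, sin82°) = (0.4175, 2.9708)
|BD| = 11.9574
circle(B,7.00) ∩ circle(D,7.00): a=5.9787, h=3.6408
  candidates: C₊=(7.1133,5.0120) cross=43.534; C₋=(5.3042,-2.0412) cross=-43.534
  mode - wants cross < 0 → take C=(5.3042,-2.0412) (cross=-43.534)
ex = (C−B)/|BC| = (0.6981,-0.7160); ey = (0.7160,0.6981)
P = B + 2.81·ex + -2.92·ey = (0.2885,-1.0796)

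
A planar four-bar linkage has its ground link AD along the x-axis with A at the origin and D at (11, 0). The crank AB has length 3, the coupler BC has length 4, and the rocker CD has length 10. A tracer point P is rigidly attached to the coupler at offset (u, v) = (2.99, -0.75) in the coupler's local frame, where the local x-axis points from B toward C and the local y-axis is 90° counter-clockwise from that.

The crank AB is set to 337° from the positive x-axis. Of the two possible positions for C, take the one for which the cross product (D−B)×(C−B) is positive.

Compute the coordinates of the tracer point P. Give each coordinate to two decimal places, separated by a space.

A=(0,0), D=(11.00,0)
B = A + 3.00·(cos337°, sin337°) = (2.7615, -1.1722)
|BD| = 8.3215
circle(B,4.00) ∩ circle(D,10.00): a=-0.8865, h=3.9005
  candidates: C₊=(1.3344,2.5646) cross=32.458; C₋=(2.4333,-5.1587) cross=-32.458
  mode + wants cross > 0 → take C=(1.3344,2.5646) (cross=32.458)
ex = (C−B)/|BC| = (-0.3568,0.9342); ey = (-0.9342,-0.3568)
P = B + 2.99·ex + -0.75·ey = (2.3954,1.8886)

2.40 1.89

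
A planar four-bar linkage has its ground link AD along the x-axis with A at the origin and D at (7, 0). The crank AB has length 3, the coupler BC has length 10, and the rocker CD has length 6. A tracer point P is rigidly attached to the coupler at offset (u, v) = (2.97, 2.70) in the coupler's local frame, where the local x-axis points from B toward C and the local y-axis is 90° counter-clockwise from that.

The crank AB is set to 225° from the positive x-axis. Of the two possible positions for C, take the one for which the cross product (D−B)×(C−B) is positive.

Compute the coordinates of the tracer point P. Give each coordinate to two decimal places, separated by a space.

A=(0,0), D=(7.00,0)
B = A + 3.00·(cos225°, sin225°) = (-2.1213, -2.1213)
|BD| = 9.3647
circle(B,10.00) ∩ circle(D,6.00): a=8.0994, h=5.8651
  candidates: C₊=(4.4390,5.4260) cross=54.925; C₋=(7.0962,-5.9992) cross=-54.925
  mode + wants cross > 0 → take C=(4.4390,5.4260) (cross=54.925)
ex = (C−B)/|BC| = (0.6560,0.7547); ey = (-0.7547,0.6560)
P = B + 2.97·ex + 2.70·ey = (-2.2107,1.8915)

-2.21 1.89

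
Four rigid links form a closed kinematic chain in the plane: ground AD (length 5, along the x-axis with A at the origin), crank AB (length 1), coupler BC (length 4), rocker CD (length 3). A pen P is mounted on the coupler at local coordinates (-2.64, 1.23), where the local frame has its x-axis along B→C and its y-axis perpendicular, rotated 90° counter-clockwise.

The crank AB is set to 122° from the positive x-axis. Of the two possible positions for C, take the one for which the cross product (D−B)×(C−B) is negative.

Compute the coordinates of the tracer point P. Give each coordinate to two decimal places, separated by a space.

A=(0,0), D=(5.00,0)
B = A + 1.00·(cos122°, sin122°) = (-0.5299, 0.8480)
|BD| = 5.5946
circle(B,4.00) ∩ circle(D,3.00): a=3.4229, h=2.0697
  candidates: C₊=(3.1672,2.3750) cross=11.579; C₋=(2.5397,-1.7166) cross=-11.579
  mode - wants cross < 0 → take C=(2.5397,-1.7166) (cross=-11.579)
ex = (C−B)/|BC| = (0.7674,-0.6412); ey = (0.6412,0.7674)
P = B + -2.64·ex + 1.23·ey = (-1.7672,3.4846)

-1.77 3.48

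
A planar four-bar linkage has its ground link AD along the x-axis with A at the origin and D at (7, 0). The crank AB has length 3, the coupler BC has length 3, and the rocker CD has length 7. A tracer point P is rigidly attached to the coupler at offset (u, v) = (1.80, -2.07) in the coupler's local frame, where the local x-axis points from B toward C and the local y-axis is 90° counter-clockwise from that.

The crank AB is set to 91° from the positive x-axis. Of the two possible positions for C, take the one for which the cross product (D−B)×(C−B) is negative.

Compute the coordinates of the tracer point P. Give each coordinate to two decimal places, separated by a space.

A=(0,0), D=(7.00,0)
B = A + 3.00·(cos91°, sin91°) = (-0.0524, 2.9995)
|BD| = 7.6637
circle(B,3.00) ∩ circle(D,7.00): a=1.2222, h=2.7398
  candidates: C₊=(2.1446,5.0424) cross=20.997; C₋=(0.0000,0.0000) cross=-20.997
  mode - wants cross < 0 → take C=(0.0000,0.0000) (cross=-20.997)
ex = (C−B)/|BC| = (0.0175,-0.9998); ey = (0.9998,0.0175)
P = B + 1.80·ex + -2.07·ey = (-2.0906,1.1637)

-2.09 1.16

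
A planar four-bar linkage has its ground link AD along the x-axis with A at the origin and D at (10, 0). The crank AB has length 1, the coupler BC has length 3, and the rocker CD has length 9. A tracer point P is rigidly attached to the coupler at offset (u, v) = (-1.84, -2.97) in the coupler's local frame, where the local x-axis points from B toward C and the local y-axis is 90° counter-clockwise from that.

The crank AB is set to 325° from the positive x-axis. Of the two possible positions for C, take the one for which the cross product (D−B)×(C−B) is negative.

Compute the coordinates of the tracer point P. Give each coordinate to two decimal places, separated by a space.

A=(0,0), D=(10.00,0)
B = A + 1.00·(cos325°, sin325°) = (0.8192, -0.5736)
|BD| = 9.1987
circle(B,3.00) ∩ circle(D,9.00): a=0.6858, h=2.9206
  candidates: C₊=(1.3215,2.3841) cross=26.866; C₋=(1.6857,-3.4457) cross=-26.866
  mode - wants cross < 0 → take C=(1.6857,-3.4457) (cross=-26.866)
ex = (C−B)/|BC| = (0.2889,-0.9574); ey = (0.9574,0.2889)
P = B + -1.84·ex + -2.97·ey = (-2.5557,0.3301)

-2.56 0.33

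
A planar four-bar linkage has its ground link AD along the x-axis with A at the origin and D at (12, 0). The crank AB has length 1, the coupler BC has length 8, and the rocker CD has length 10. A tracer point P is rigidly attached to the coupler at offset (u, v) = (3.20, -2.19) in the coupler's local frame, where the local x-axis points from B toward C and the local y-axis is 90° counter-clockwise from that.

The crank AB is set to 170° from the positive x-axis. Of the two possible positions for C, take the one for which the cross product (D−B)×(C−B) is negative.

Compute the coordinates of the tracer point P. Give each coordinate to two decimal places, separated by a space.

-0.68 -3.69

A=(0,0), D=(12.00,0)
B = A + 1.00·(cos170°, sin170°) = (-0.9848, 0.1736)
|BD| = 12.9860
circle(B,8.00) ∩ circle(D,10.00): a=5.1069, h=6.1579
  candidates: C₊=(4.2040,6.2627) cross=79.966; C₋=(4.0393,-6.0520) cross=-79.966
  mode - wants cross < 0 → take C=(4.0393,-6.0520) (cross=-79.966)
ex = (C−B)/|BC| = (0.6280,-0.7782); ey = (0.7782,0.6280)
P = B + 3.20·ex + -2.19·ey = (-0.6794,-3.6920)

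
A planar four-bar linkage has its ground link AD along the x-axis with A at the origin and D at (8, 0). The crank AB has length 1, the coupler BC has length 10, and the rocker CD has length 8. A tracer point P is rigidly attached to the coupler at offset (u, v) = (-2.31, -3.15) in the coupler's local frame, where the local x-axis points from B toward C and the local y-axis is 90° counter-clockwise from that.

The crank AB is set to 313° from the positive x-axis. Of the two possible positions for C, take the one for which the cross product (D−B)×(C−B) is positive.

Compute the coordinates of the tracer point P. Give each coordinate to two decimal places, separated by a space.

A=(0,0), D=(8.00,0)
B = A + 1.00·(cos313°, sin313°) = (0.6820, -0.7314)
|BD| = 7.3545
circle(B,10.00) ∩ circle(D,8.00): a=6.1247, h=7.9049
  candidates: C₊=(5.9903,7.7434) cross=58.136; C₋=(7.5625,-7.9880) cross=-58.136
  mode + wants cross > 0 → take C=(5.9903,7.7434) (cross=58.136)
ex = (C−B)/|BC| = (0.5308,0.8475); ey = (-0.8475,0.5308)
P = B + -2.31·ex + -3.15·ey = (2.1254,-4.3611)

2.13 -4.36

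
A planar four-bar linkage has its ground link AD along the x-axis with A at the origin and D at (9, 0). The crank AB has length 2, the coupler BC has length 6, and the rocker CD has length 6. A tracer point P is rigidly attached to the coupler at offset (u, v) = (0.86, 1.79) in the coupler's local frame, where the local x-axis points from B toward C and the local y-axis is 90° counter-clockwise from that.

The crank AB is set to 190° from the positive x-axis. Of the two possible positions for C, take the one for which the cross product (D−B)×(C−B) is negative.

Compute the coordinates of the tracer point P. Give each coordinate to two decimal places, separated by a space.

-0.50 0.99

A=(0,0), D=(9.00,0)
B = A + 2.00·(cos190°, sin190°) = (-1.9696, -0.3473)
|BD| = 10.9751
circle(B,6.00) ∩ circle(D,6.00): a=5.4876, h=2.4263
  candidates: C₊=(3.4384,2.2514) cross=26.628; C₋=(3.5920,-2.5987) cross=-26.628
  mode - wants cross < 0 → take C=(3.5920,-2.5987) (cross=-26.628)
ex = (C−B)/|BC| = (0.9269,-0.3752); ey = (0.3752,0.9269)
P = B + 0.86·ex + 1.79·ey = (-0.5008,0.9892)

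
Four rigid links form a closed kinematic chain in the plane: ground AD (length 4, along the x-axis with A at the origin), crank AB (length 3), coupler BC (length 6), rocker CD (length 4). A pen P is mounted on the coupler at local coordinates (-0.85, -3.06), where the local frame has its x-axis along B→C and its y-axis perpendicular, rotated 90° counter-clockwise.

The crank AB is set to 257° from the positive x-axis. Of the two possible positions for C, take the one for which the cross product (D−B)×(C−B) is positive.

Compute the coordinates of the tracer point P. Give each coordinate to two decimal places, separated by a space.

A=(0,0), D=(4.00,0)
B = A + 3.00·(cos257°, sin257°) = (-0.6749, -2.9231)
|BD| = 5.5135
circle(B,6.00) ∩ circle(D,4.00): a=4.5705, h=3.8872
  candidates: C₊=(1.1395,2.7960) cross=21.432; C₋=(5.2613,-3.7959) cross=-21.432
  mode + wants cross > 0 → take C=(1.1395,2.7960) (cross=21.432)
ex = (C−B)/|BC| = (0.3024,0.9532); ey = (-0.9532,0.3024)
P = B + -0.85·ex + -3.06·ey = (1.9849,-4.6586)

1.98 -4.66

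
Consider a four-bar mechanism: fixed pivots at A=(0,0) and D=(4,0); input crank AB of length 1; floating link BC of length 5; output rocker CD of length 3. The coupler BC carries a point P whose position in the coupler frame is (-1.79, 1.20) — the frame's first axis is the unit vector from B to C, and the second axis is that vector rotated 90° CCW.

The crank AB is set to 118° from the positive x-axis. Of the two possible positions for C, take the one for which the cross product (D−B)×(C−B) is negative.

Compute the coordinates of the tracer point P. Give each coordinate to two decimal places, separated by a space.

A=(0,0), D=(4.00,0)
B = A + 1.00·(cos118°, sin118°) = (-0.4695, 0.8829)
|BD| = 4.5559
circle(B,5.00) ∩ circle(D,3.00): a=4.0339, h=2.9542
  candidates: C₊=(4.0605,2.9994) cross=13.459; C₋=(2.9154,-2.7971) cross=-13.459
  mode - wants cross < 0 → take C=(2.9154,-2.7971) (cross=-13.459)
ex = (C−B)/|BC| = (0.6770,-0.7360); ey = (0.7360,0.6770)
P = B + -1.79·ex + 1.20·ey = (-0.7981,3.0128)

-0.80 3.01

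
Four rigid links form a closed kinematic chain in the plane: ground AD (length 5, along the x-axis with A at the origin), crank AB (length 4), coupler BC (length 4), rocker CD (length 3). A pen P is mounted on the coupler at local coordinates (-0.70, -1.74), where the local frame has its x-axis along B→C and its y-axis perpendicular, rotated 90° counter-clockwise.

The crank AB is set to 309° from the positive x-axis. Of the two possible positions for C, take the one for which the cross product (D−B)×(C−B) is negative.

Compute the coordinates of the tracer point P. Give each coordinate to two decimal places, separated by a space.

2.04 -4.92

A=(0,0), D=(5.00,0)
B = A + 4.00·(cos309°, sin309°) = (2.5173, -3.1086)
|BD| = 3.9783
circle(B,4.00) ∩ circle(D,3.00): a=2.8689, h=2.7873
  candidates: C₊=(2.1297,0.8726) cross=11.089; C₋=(6.4856,-2.6063) cross=-11.089
  mode - wants cross < 0 → take C=(6.4856,-2.6063) (cross=-11.089)
ex = (C−B)/|BC| = (0.9921,0.1256); ey = (-0.1256,0.9921)
P = B + -0.70·ex + -1.74·ey = (2.0413,-4.9227)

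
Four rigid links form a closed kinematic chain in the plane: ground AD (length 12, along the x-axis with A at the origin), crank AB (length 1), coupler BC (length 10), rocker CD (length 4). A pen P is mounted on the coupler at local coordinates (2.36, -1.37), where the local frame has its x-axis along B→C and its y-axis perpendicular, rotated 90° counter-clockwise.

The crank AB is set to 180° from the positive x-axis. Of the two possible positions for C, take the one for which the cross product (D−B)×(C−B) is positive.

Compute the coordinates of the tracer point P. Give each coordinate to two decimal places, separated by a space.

1.61 -0.79

A=(0,0), D=(12.00,0)
B = A + 1.00·(cos180°, sin180°) = (-1.0000, 0.0000)
|BD| = 13.0000
circle(B,10.00) ∩ circle(D,4.00): a=9.7308, h=2.3048
  candidates: C₊=(8.7308,2.3048) cross=29.962; C₋=(8.7308,-2.3048) cross=-29.962
  mode + wants cross > 0 → take C=(8.7308,2.3048) (cross=29.962)
ex = (C−B)/|BC| = (0.9731,0.2305); ey = (-0.2305,0.9731)
P = B + 2.36·ex + -1.37·ey = (1.6122,-0.7892)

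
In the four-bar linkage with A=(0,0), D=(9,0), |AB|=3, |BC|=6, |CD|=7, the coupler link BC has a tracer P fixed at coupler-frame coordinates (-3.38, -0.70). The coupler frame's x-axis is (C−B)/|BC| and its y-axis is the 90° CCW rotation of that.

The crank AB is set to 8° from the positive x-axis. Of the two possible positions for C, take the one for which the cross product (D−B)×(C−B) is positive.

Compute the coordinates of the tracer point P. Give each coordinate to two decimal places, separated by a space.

2.30 -2.97

A=(0,0), D=(9.00,0)
B = A + 3.00·(cos8°, sin8°) = (2.9708, 0.4175)
|BD| = 6.0436
circle(B,6.00) ∩ circle(D,7.00): a=1.9463, h=5.6756
  candidates: C₊=(5.3046,5.9451) cross=34.301; C₋=(4.5204,-5.3789) cross=-34.301
  mode + wants cross > 0 → take C=(5.3046,5.9451) (cross=34.301)
ex = (C−B)/|BC| = (0.3890,0.9213); ey = (-0.9213,0.3890)
P = B + -3.38·ex + -0.70·ey = (2.3010,-2.9686)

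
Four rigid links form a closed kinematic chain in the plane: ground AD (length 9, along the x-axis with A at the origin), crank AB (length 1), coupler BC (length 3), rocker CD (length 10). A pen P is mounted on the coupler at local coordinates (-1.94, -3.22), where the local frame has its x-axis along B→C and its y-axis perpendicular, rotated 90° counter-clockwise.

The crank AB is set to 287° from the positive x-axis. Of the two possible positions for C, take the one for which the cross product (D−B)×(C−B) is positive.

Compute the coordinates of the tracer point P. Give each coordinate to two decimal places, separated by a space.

4.00 -1.55

A=(0,0), D=(9.00,0)
B = A + 1.00·(cos287°, sin287°) = (0.2924, -0.9563)
|BD| = 8.7600
circle(B,3.00) ∩ circle(D,10.00): a=-0.8141, h=2.8874
  candidates: C₊=(-0.8321,1.8250) cross=25.294; C₋=(-0.2016,-3.9154) cross=-25.294
  mode + wants cross > 0 → take C=(-0.8321,1.8250) (cross=25.294)
ex = (C−B)/|BC| = (-0.3748,0.9271); ey = (-0.9271,-0.3748)
P = B + -1.94·ex + -3.22·ey = (4.0048,-1.5480)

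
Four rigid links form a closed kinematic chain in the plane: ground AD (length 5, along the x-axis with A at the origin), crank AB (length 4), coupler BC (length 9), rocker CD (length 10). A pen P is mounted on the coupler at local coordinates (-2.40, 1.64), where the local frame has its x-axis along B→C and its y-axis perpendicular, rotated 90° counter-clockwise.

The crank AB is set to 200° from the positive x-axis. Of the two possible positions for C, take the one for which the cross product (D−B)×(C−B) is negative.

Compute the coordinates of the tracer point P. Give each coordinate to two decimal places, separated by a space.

A=(0,0), D=(5.00,0)
B = A + 4.00·(cos200°, sin200°) = (-3.7588, -1.3681)
|BD| = 8.8650
circle(B,9.00) ∩ circle(D,10.00): a=3.3609, h=8.3489
  candidates: C₊=(-1.7266,7.3995) cross=74.013; C₋=(0.8503,-9.0983) cross=-74.013
  mode - wants cross < 0 → take C=(0.8503,-9.0983) (cross=-74.013)
ex = (C−B)/|BC| = (0.5121,-0.8589); ey = (0.8589,0.5121)
P = B + -2.40·ex + 1.64·ey = (-3.5792,1.5332)

-3.58 1.53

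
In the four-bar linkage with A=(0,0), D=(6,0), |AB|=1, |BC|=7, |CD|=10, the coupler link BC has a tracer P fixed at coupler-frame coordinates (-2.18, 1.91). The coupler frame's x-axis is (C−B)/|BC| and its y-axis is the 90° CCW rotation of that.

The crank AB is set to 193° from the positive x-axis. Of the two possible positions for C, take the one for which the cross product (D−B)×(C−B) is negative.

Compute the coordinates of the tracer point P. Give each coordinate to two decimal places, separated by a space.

A=(0,0), D=(6.00,0)
B = A + 1.00·(cos193°, sin193°) = (-0.9744, -0.2250)
|BD| = 6.9780
circle(B,7.00) ∩ circle(D,10.00): a=-0.1653, h=6.9980
  candidates: C₊=(-1.3652,6.7641) cross=48.832; C₋=(-0.9140,-7.2247) cross=-48.832
  mode - wants cross < 0 → take C=(-0.9140,-7.2247) (cross=-48.832)
ex = (C−B)/|BC| = (0.0086,-1.0000); ey = (1.0000,0.0086)
P = B + -2.18·ex + 1.91·ey = (0.9168,1.9714)

0.92 1.97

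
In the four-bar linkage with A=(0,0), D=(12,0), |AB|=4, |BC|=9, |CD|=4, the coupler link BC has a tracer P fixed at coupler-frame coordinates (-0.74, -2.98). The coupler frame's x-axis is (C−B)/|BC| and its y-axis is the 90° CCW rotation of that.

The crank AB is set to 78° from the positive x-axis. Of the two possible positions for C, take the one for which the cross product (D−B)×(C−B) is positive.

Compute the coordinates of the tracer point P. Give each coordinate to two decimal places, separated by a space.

A=(0,0), D=(12.00,0)
B = A + 4.00·(cos78°, sin78°) = (0.8316, 3.9126)
|BD| = 11.8339
circle(B,9.00) ∩ circle(D,4.00): a=8.6633, h=2.4387
  candidates: C₊=(9.8140,3.3499) cross=28.860; C₋=(8.2014,-1.2533) cross=-28.860
  mode + wants cross > 0 → take C=(9.8140,3.3499) (cross=28.860)
ex = (C−B)/|BC| = (0.9980,-0.0625); ey = (0.0625,0.9980)
P = B + -0.74·ex + -2.98·ey = (-0.0932,0.9847)

-0.09 0.98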